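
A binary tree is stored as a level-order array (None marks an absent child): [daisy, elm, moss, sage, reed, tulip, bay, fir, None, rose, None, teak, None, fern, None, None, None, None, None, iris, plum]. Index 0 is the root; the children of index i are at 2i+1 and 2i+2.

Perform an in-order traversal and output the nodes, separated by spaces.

In-order visits the left subtree, then the node, then the right subtree.
At daisy: go left to elm.
  At elm: go left to sage.
    At sage: go left to fir.
      fir is a leaf — visit fir.
    Visit sage.
    At sage: no right child.
  Visit elm.
  At elm: go right to reed.
    At reed: go left to rose.
      At rose: go left to iris.
        iris is a leaf — visit iris.
      Visit rose.
      At rose: go right to plum.
        plum is a leaf — visit plum.
    Visit reed.
    At reed: no right child.
Visit daisy.
At daisy: go right to moss.
  At moss: go left to tulip.
    At tulip: go left to teak.
      teak is a leaf — visit teak.
    Visit tulip.
    At tulip: no right child.
  Visit moss.
  At moss: go right to bay.
    At bay: go left to fern.
      fern is a leaf — visit fern.
    Visit bay.
    At bay: no right child.

fir sage elm iris rose plum reed daisy teak tulip moss fern bay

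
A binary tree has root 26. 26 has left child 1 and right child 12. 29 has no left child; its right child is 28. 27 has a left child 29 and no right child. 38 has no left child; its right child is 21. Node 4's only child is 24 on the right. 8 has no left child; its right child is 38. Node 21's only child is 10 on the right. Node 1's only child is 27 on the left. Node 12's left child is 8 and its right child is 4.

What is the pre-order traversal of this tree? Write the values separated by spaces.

26 1 27 29 28 12 8 38 21 10 4 24

Pre-order visits the node, then its left subtree, then its right subtree.
Visit 26.
At 26: go left to 1.
  Visit 1.
  At 1: go left to 27.
    Visit 27.
    At 27: go left to 29.
      Visit 29.
      At 29: no left child.
      At 29: go right to 28.
        28 is a leaf — visit 28.
    At 27: no right child.
  At 1: no right child.
At 26: go right to 12.
  Visit 12.
  At 12: go left to 8.
    Visit 8.
    At 8: no left child.
    At 8: go right to 38.
      Visit 38.
      At 38: no left child.
      At 38: go right to 21.
        Visit 21.
        At 21: no left child.
        At 21: go right to 10.
          10 is a leaf — visit 10.
  At 12: go right to 4.
    Visit 4.
    At 4: no left child.
    At 4: go right to 24.
      24 is a leaf — visit 24.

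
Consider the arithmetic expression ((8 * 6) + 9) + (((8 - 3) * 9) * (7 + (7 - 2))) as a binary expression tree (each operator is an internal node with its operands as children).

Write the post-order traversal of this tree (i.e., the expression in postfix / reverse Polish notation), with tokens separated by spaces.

8 6 * 9 + 8 3 - 9 * 7 7 2 - + * +

Post-order on an expression tree gives postfix notation: for each operator, emit left operand, right operand, then the operator.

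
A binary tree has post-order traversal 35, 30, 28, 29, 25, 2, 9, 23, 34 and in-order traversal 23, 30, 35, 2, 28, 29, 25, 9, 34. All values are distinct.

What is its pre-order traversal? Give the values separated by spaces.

The last element of post-order is the root; it splits in-order into left and right subtrees.
Root 34: left subtree has 8 nodes {23, 30, 35, 2, 28, 29, 25, 9}, right has 0 { }.
  Root 23: left subtree has 0 nodes { }, right has 7 {30, 35, 2, 28, 29, 25, 9}.
    Root 9: left subtree has 6 nodes {30, 35, 2, 28, 29, 25}, right has 0 { }.
      Root 2: left subtree has 2 nodes {30, 35}, right has 3 {28, 29, 25}.
        Root 30: left subtree has 0 nodes { }, right has 1 {35}.
        Root 25: left subtree has 2 nodes {28, 29}, right has 0 { }.
          Root 29: left subtree has 1 node {28}, right has 0 { }.

34 23 9 2 30 35 25 29 28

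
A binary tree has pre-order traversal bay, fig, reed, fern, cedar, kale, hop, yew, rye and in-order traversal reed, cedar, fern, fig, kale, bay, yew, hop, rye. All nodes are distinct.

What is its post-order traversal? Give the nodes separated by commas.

cedar, fern, reed, kale, fig, yew, rye, hop, bay

The first element of pre-order is the root; it splits in-order into left and right subtrees.
Root bay: left subtree has 5 nodes {reed, cedar, fern, fig, kale}, right has 3 {yew, hop, rye}.
  Root fig: left subtree has 3 nodes {reed, cedar, fern}, right has 1 {kale}.
    Root reed: left subtree has 0 nodes { }, right has 2 {cedar, fern}.
      Root fern: left subtree has 1 node {cedar}, right has 0 { }.
  Root hop: left subtree has 1 node {yew}, right has 1 {rye}.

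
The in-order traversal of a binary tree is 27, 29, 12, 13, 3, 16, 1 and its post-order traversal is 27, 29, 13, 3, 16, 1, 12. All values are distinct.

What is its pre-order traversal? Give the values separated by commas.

12, 29, 27, 1, 16, 3, 13

The last element of post-order is the root; it splits in-order into left and right subtrees.
Root 12: left subtree has 2 nodes {27, 29}, right has 4 {13, 3, 16, 1}.
  Root 29: left subtree has 1 node {27}, right has 0 { }.
  Root 1: left subtree has 3 nodes {13, 3, 16}, right has 0 { }.
    Root 16: left subtree has 2 nodes {13, 3}, right has 0 { }.
      Root 3: left subtree has 1 node {13}, right has 0 { }.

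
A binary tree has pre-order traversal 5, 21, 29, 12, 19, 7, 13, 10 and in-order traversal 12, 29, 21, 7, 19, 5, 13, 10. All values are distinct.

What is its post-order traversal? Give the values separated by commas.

The first element of pre-order is the root; it splits in-order into left and right subtrees.
Root 5: left subtree has 5 nodes {12, 29, 21, 7, 19}, right has 2 {13, 10}.
  Root 21: left subtree has 2 nodes {12, 29}, right has 2 {7, 19}.
    Root 29: left subtree has 1 node {12}, right has 0 { }.
    Root 19: left subtree has 1 node {7}, right has 0 { }.
  Root 13: left subtree has 0 nodes { }, right has 1 {10}.

12, 29, 7, 19, 21, 10, 13, 5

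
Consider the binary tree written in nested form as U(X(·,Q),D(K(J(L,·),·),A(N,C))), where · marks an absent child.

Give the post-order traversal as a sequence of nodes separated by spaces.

Post-order visits the left subtree, then the right subtree, then the node.
At U: go left to X.
  At X: no left child.
  At X: go right to Q.
    Q is a leaf — visit Q.
  Visit X.
At U: go right to D.
  At D: go left to K.
    At K: go left to J.
      At J: go left to L.
        L is a leaf — visit L.
      At J: no right child.
      Visit J.
    At K: no right child.
    Visit K.
  At D: go right to A.
    At A: go left to N.
      N is a leaf — visit N.
    At A: go right to C.
      C is a leaf — visit C.
    Visit A.
  Visit D.
Visit U.

Q X L J K N C A D U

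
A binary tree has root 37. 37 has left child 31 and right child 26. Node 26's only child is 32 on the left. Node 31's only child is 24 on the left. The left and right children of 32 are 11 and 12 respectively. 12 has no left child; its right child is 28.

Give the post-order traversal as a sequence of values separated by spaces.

24 31 11 28 12 32 26 37

Post-order visits the left subtree, then the right subtree, then the node.
At 37: go left to 31.
  At 31: go left to 24.
    24 is a leaf — visit 24.
  At 31: no right child.
  Visit 31.
At 37: go right to 26.
  At 26: go left to 32.
    At 32: go left to 11.
      11 is a leaf — visit 11.
    At 32: go right to 12.
      At 12: no left child.
      At 12: go right to 28.
        28 is a leaf — visit 28.
      Visit 12.
    Visit 32.
  At 26: no right child.
  Visit 26.
Visit 37.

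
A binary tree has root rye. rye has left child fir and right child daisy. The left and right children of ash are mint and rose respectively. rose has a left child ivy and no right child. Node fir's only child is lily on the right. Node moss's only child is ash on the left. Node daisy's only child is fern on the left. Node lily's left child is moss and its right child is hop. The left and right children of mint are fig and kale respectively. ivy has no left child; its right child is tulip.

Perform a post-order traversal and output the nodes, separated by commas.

fig, kale, mint, tulip, ivy, rose, ash, moss, hop, lily, fir, fern, daisy, rye

Post-order visits the left subtree, then the right subtree, then the node.
At rye: go left to fir.
  At fir: no left child.
  At fir: go right to lily.
    At lily: go left to moss.
      At moss: go left to ash.
        At ash: go left to mint.
          At mint: go left to fig.
            fig is a leaf — visit fig.
          At mint: go right to kale.
            kale is a leaf — visit kale.
          Visit mint.
        At ash: go right to rose.
          At rose: go left to ivy.
            At ivy: no left child.
            At ivy: go right to tulip.
              tulip is a leaf — visit tulip.
            Visit ivy.
          At rose: no right child.
          Visit rose.
        Visit ash.
      At moss: no right child.
      Visit moss.
    At lily: go right to hop.
      hop is a leaf — visit hop.
    Visit lily.
  Visit fir.
At rye: go right to daisy.
  At daisy: go left to fern.
    fern is a leaf — visit fern.
  At daisy: no right child.
  Visit daisy.
Visit rye.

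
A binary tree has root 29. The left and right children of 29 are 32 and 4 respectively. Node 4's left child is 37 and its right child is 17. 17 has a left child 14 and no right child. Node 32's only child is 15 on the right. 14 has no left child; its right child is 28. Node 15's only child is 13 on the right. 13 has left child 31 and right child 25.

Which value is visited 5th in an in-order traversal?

In-order visits the left subtree, then the node, then the right subtree.
At 29: go left to 32.
  At 32: no left child.
  Visit 32.
  At 32: go right to 15.
    At 15: no left child.
    Visit 15.
    At 15: go right to 13.
      At 13: go left to 31.
        31 is a leaf — visit 31.
      Visit 13.
      At 13: go right to 25.
        25 is a leaf — visit 25.
Visit 29.
At 29: go right to 4.
  At 4: go left to 37.
    37 is a leaf — visit 37.
  Visit 4.
  At 4: go right to 17.
    At 17: go left to 14.
      At 14: no left child.
      Visit 14.
      At 14: go right to 28.
        28 is a leaf — visit 28.
    Visit 17.
    At 17: no right child.
Full in-order sequence: 32, 15, 31, 13, 25, 29, 37, 4, 14, 28, 17.

25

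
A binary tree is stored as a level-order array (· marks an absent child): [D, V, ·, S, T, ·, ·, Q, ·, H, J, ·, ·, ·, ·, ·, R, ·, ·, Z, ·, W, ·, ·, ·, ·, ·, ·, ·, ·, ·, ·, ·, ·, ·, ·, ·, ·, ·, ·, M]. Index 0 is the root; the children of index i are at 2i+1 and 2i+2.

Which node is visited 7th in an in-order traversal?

In-order visits the left subtree, then the node, then the right subtree.
At D: go left to V.
  At V: go left to S.
    At S: go left to Q.
      At Q: no left child.
      Visit Q.
      At Q: go right to R.
        R is a leaf — visit R.
    Visit S.
    At S: no right child.
  Visit V.
  At V: go right to T.
    At T: go left to H.
      At H: go left to Z.
        At Z: no left child.
        Visit Z.
        At Z: go right to M.
          M is a leaf — visit M.
      Visit H.
      At H: no right child.
    Visit T.
    At T: go right to J.
      At J: go left to W.
        W is a leaf — visit W.
      Visit J.
      At J: no right child.
Visit D.
At D: no right child.
Full in-order sequence: Q, R, S, V, Z, M, H, T, W, J, D.

H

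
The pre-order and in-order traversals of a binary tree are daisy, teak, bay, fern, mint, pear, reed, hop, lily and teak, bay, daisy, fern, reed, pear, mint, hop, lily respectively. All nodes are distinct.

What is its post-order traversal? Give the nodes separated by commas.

bay, teak, reed, pear, lily, hop, mint, fern, daisy

The first element of pre-order is the root; it splits in-order into left and right subtrees.
Root daisy: left subtree has 2 nodes {teak, bay}, right has 6 {fern, reed, pear, mint, hop, lily}.
  Root teak: left subtree has 0 nodes { }, right has 1 {bay}.
  Root fern: left subtree has 0 nodes { }, right has 5 {reed, pear, mint, hop, lily}.
    Root mint: left subtree has 2 nodes {reed, pear}, right has 2 {hop, lily}.
      Root pear: left subtree has 1 node {reed}, right has 0 { }.
      Root hop: left subtree has 0 nodes { }, right has 1 {lily}.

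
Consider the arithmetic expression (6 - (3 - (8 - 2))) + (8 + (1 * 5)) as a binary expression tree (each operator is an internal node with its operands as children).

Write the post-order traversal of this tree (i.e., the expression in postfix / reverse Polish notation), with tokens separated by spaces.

Post-order on an expression tree gives postfix notation: for each operator, emit left operand, right operand, then the operator.

6 3 8 2 - - - 8 1 5 * + +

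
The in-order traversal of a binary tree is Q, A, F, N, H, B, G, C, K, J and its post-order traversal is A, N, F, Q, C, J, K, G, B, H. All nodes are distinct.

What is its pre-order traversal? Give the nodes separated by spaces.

The last element of post-order is the root; it splits in-order into left and right subtrees.
Root H: left subtree has 4 nodes {Q, A, F, N}, right has 5 {B, G, C, K, J}.
  Root Q: left subtree has 0 nodes { }, right has 3 {A, F, N}.
    Root F: left subtree has 1 node {A}, right has 1 {N}.
  Root B: left subtree has 0 nodes { }, right has 4 {G, C, K, J}.
    Root G: left subtree has 0 nodes { }, right has 3 {C, K, J}.
      Root K: left subtree has 1 node {C}, right has 1 {J}.

H Q F A N B G K C J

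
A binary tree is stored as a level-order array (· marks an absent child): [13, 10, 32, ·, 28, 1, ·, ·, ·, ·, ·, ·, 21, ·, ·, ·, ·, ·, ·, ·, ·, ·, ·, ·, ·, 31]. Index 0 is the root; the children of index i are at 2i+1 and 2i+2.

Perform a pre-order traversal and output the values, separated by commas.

13, 10, 28, 32, 1, 21, 31

Pre-order visits the node, then its left subtree, then its right subtree.
Visit 13.
At 13: go left to 10.
  Visit 10.
  At 10: no left child.
  At 10: go right to 28.
    28 is a leaf — visit 28.
At 13: go right to 32.
  Visit 32.
  At 32: go left to 1.
    Visit 1.
    At 1: no left child.
    At 1: go right to 21.
      Visit 21.
      At 21: go left to 31.
        31 is a leaf — visit 31.
      At 21: no right child.
  At 32: no right child.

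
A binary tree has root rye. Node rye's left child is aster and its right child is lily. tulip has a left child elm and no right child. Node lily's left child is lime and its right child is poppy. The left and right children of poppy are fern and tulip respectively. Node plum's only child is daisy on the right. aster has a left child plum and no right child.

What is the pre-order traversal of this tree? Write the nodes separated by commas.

rye, aster, plum, daisy, lily, lime, poppy, fern, tulip, elm

Pre-order visits the node, then its left subtree, then its right subtree.
Visit rye.
At rye: go left to aster.
  Visit aster.
  At aster: go left to plum.
    Visit plum.
    At plum: no left child.
    At plum: go right to daisy.
      daisy is a leaf — visit daisy.
  At aster: no right child.
At rye: go right to lily.
  Visit lily.
  At lily: go left to lime.
    lime is a leaf — visit lime.
  At lily: go right to poppy.
    Visit poppy.
    At poppy: go left to fern.
      fern is a leaf — visit fern.
    At poppy: go right to tulip.
      Visit tulip.
      At tulip: go left to elm.
        elm is a leaf — visit elm.
      At tulip: no right child.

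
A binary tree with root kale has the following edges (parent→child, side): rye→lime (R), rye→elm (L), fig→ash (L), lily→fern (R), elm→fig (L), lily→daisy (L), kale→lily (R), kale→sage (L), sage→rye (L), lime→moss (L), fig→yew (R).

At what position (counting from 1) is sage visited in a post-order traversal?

Post-order visits the left subtree, then the right subtree, then the node.
At kale: go left to sage.
  At sage: go left to rye.
    At rye: go left to elm.
      At elm: go left to fig.
        At fig: go left to ash.
          ash is a leaf — visit ash.
        At fig: go right to yew.
          yew is a leaf — visit yew.
        Visit fig.
      At elm: no right child.
      Visit elm.
    At rye: go right to lime.
      At lime: go left to moss.
        moss is a leaf — visit moss.
      At lime: no right child.
      Visit lime.
    Visit rye.
  At sage: no right child.
  Visit sage.
At kale: go right to lily.
  At lily: go left to daisy.
    daisy is a leaf — visit daisy.
  At lily: go right to fern.
    fern is a leaf — visit fern.
  Visit lily.
Visit kale.
Full post-order sequence: ash, yew, fig, elm, moss, lime, rye, sage, daisy, fern, lily, kale.

8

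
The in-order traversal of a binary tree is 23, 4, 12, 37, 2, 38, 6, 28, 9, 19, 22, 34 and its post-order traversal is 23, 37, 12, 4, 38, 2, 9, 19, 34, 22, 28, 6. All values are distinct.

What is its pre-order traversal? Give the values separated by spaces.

6 2 4 23 12 37 38 28 22 19 9 34

The last element of post-order is the root; it splits in-order into left and right subtrees.
Root 6: left subtree has 6 nodes {23, 4, 12, 37, 2, 38}, right has 5 {28, 9, 19, 22, 34}.
  Root 2: left subtree has 4 nodes {23, 4, 12, 37}, right has 1 {38}.
    Root 4: left subtree has 1 node {23}, right has 2 {12, 37}.
      Root 12: left subtree has 0 nodes { }, right has 1 {37}.
  Root 28: left subtree has 0 nodes { }, right has 4 {9, 19, 22, 34}.
    Root 22: left subtree has 2 nodes {9, 19}, right has 1 {34}.
      Root 19: left subtree has 1 node {9}, right has 0 { }.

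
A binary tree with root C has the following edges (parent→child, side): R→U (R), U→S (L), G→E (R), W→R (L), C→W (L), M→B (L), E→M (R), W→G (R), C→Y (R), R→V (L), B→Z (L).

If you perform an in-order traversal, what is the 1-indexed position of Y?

In-order visits the left subtree, then the node, then the right subtree.
At C: go left to W.
  At W: go left to R.
    At R: go left to V.
      V is a leaf — visit V.
    Visit R.
    At R: go right to U.
      At U: go left to S.
        S is a leaf — visit S.
      Visit U.
      At U: no right child.
  Visit W.
  At W: go right to G.
    At G: no left child.
    Visit G.
    At G: go right to E.
      At E: no left child.
      Visit E.
      At E: go right to M.
        At M: go left to B.
          At B: go left to Z.
            Z is a leaf — visit Z.
          Visit B.
          At B: no right child.
        Visit M.
        At M: no right child.
Visit C.
At C: go right to Y.
  Y is a leaf — visit Y.
Full in-order sequence: V, R, S, U, W, G, E, Z, B, M, C, Y.

12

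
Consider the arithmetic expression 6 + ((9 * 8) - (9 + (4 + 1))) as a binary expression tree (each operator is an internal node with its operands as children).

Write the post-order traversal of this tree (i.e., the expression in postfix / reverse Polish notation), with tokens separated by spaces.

Post-order on an expression tree gives postfix notation: for each operator, emit left operand, right operand, then the operator.

6 9 8 * 9 4 1 + + - +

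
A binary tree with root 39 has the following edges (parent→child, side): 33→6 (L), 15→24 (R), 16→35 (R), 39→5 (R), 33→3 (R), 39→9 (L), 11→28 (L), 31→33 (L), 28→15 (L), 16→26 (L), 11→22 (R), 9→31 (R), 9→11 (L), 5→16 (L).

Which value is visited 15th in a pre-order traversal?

Pre-order visits the node, then its left subtree, then its right subtree.
Visit 39.
At 39: go left to 9.
  Visit 9.
  At 9: go left to 11.
    Visit 11.
    At 11: go left to 28.
      Visit 28.
      At 28: go left to 15.
        Visit 15.
        At 15: no left child.
        At 15: go right to 24.
          24 is a leaf — visit 24.
      At 28: no right child.
    At 11: go right to 22.
      22 is a leaf — visit 22.
  At 9: go right to 31.
    Visit 31.
    At 31: go left to 33.
      Visit 33.
      At 33: go left to 6.
        6 is a leaf — visit 6.
      At 33: go right to 3.
        3 is a leaf — visit 3.
    At 31: no right child.
At 39: go right to 5.
  Visit 5.
  At 5: go left to 16.
    Visit 16.
    At 16: go left to 26.
      26 is a leaf — visit 26.
    At 16: go right to 35.
      35 is a leaf — visit 35.
  At 5: no right child.
Full pre-order sequence: 39, 9, 11, 28, 15, 24, 22, 31, 33, 6, 3, 5, 16, 26, 35.

35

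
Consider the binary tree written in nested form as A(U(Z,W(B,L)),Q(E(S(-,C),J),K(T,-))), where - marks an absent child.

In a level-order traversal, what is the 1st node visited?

A

Level-order visits nodes level by level from the root, left to right within each level.
Level 0: A
Level 1: U, Q
Level 2: Z, W, E, K
Level 3: B, L, S, J, T
Level 4: C
Full level-order sequence: A, U, Q, Z, W, E, K, B, L, S, J, T, C.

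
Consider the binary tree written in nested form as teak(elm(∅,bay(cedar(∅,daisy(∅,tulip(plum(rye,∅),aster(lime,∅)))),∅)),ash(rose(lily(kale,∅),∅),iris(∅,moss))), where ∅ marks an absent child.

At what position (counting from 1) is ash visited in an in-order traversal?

In-order visits the left subtree, then the node, then the right subtree.
At teak: go left to elm.
  At elm: no left child.
  Visit elm.
  At elm: go right to bay.
    At bay: go left to cedar.
      At cedar: no left child.
      Visit cedar.
      At cedar: go right to daisy.
        At daisy: no left child.
        Visit daisy.
        At daisy: go right to tulip.
          At tulip: go left to plum.
            At plum: go left to rye.
              rye is a leaf — visit rye.
            Visit plum.
            At plum: no right child.
          Visit tulip.
          At tulip: go right to aster.
            At aster: go left to lime.
              lime is a leaf — visit lime.
            Visit aster.
            At aster: no right child.
    Visit bay.
    At bay: no right child.
Visit teak.
At teak: go right to ash.
  At ash: go left to rose.
    At rose: go left to lily.
      At lily: go left to kale.
        kale is a leaf — visit kale.
      Visit lily.
      At lily: no right child.
    Visit rose.
    At rose: no right child.
  Visit ash.
  At ash: go right to iris.
    At iris: no left child.
    Visit iris.
    At iris: go right to moss.
      moss is a leaf — visit moss.
Full in-order sequence: elm, cedar, daisy, rye, plum, tulip, lime, aster, bay, teak, kale, lily, rose, ash, iris, moss.

14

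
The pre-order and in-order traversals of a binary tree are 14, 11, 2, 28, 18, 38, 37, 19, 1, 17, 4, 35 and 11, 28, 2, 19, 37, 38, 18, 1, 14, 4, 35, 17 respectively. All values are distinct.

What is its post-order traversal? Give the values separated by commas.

28, 19, 37, 38, 1, 18, 2, 11, 35, 4, 17, 14

The first element of pre-order is the root; it splits in-order into left and right subtrees.
Root 14: left subtree has 8 nodes {11, 28, 2, 19, 37, 38, 18, 1}, right has 3 {4, 35, 17}.
  Root 11: left subtree has 0 nodes { }, right has 7 {28, 2, 19, 37, 38, 18, 1}.
    Root 2: left subtree has 1 node {28}, right has 5 {19, 37, 38, 18, 1}.
      Root 18: left subtree has 3 nodes {19, 37, 38}, right has 1 {1}.
        Root 38: left subtree has 2 nodes {19, 37}, right has 0 { }.
          Root 37: left subtree has 1 node {19}, right has 0 { }.
  Root 17: left subtree has 2 nodes {4, 35}, right has 0 { }.
    Root 4: left subtree has 0 nodes { }, right has 1 {35}.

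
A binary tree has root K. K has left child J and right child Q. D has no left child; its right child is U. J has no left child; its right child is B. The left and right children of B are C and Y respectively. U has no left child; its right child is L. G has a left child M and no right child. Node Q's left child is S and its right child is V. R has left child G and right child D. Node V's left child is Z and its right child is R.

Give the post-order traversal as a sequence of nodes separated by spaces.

Post-order visits the left subtree, then the right subtree, then the node.
At K: go left to J.
  At J: no left child.
  At J: go right to B.
    At B: go left to C.
      C is a leaf — visit C.
    At B: go right to Y.
      Y is a leaf — visit Y.
    Visit B.
  Visit J.
At K: go right to Q.
  At Q: go left to S.
    S is a leaf — visit S.
  At Q: go right to V.
    At V: go left to Z.
      Z is a leaf — visit Z.
    At V: go right to R.
      At R: go left to G.
        At G: go left to M.
          M is a leaf — visit M.
        At G: no right child.
        Visit G.
      At R: go right to D.
        At D: no left child.
        At D: go right to U.
          At U: no left child.
          At U: go right to L.
            L is a leaf — visit L.
          Visit U.
        Visit D.
      Visit R.
    Visit V.
  Visit Q.
Visit K.

C Y B J S Z M G L U D R V Q K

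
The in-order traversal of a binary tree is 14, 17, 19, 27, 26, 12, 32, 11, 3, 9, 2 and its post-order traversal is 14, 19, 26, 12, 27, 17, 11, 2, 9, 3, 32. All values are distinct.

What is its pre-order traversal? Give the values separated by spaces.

The last element of post-order is the root; it splits in-order into left and right subtrees.
Root 32: left subtree has 6 nodes {14, 17, 19, 27, 26, 12}, right has 4 {11, 3, 9, 2}.
  Root 17: left subtree has 1 node {14}, right has 4 {19, 27, 26, 12}.
    Root 27: left subtree has 1 node {19}, right has 2 {26, 12}.
      Root 12: left subtree has 1 node {26}, right has 0 { }.
  Root 3: left subtree has 1 node {11}, right has 2 {9, 2}.
    Root 9: left subtree has 0 nodes { }, right has 1 {2}.

32 17 14 27 19 12 26 3 11 9 2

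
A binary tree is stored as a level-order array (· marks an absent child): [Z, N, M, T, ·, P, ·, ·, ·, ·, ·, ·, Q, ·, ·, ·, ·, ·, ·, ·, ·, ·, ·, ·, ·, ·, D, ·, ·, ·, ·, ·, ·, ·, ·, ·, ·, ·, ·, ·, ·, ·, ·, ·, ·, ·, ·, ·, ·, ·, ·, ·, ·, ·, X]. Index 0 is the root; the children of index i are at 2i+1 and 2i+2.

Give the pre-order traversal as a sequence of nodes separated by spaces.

Pre-order visits the node, then its left subtree, then its right subtree.
Visit Z.
At Z: go left to N.
  Visit N.
  At N: go left to T.
    T is a leaf — visit T.
  At N: no right child.
At Z: go right to M.
  Visit M.
  At M: go left to P.
    Visit P.
    At P: no left child.
    At P: go right to Q.
      Visit Q.
      At Q: no left child.
      At Q: go right to D.
        Visit D.
        At D: no left child.
        At D: go right to X.
          X is a leaf — visit X.
  At M: no right child.

Z N T M P Q D X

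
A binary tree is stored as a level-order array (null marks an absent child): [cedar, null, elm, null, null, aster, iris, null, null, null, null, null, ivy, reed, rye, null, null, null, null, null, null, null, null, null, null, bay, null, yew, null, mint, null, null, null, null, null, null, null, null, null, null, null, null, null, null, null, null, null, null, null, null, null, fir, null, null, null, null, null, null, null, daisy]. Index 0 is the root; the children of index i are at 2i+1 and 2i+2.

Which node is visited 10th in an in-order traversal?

In-order visits the left subtree, then the node, then the right subtree.
At cedar: no left child.
Visit cedar.
At cedar: go right to elm.
  At elm: go left to aster.
    At aster: no left child.
    Visit aster.
    At aster: go right to ivy.
      At ivy: go left to bay.
        At bay: go left to fir.
          fir is a leaf — visit fir.
        Visit bay.
        At bay: no right child.
      Visit ivy.
      At ivy: no right child.
  Visit elm.
  At elm: go right to iris.
    At iris: go left to reed.
      At reed: go left to yew.
        yew is a leaf — visit yew.
      Visit reed.
      At reed: no right child.
    Visit iris.
    At iris: go right to rye.
      At rye: go left to mint.
        At mint: go left to daisy.
          daisy is a leaf — visit daisy.
        Visit mint.
        At mint: no right child.
      Visit rye.
      At rye: no right child.
Full in-order sequence: cedar, aster, fir, bay, ivy, elm, yew, reed, iris, daisy, mint, rye.

daisy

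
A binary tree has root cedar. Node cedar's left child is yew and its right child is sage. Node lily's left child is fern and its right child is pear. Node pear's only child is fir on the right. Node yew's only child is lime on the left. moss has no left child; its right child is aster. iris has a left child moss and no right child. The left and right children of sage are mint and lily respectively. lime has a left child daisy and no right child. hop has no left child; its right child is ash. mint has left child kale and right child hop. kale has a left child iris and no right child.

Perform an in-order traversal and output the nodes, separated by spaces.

In-order visits the left subtree, then the node, then the right subtree.
At cedar: go left to yew.
  At yew: go left to lime.
    At lime: go left to daisy.
      daisy is a leaf — visit daisy.
    Visit lime.
    At lime: no right child.
  Visit yew.
  At yew: no right child.
Visit cedar.
At cedar: go right to sage.
  At sage: go left to mint.
    At mint: go left to kale.
      At kale: go left to iris.
        At iris: go left to moss.
          At moss: no left child.
          Visit moss.
          At moss: go right to aster.
            aster is a leaf — visit aster.
        Visit iris.
        At iris: no right child.
      Visit kale.
      At kale: no right child.
    Visit mint.
    At mint: go right to hop.
      At hop: no left child.
      Visit hop.
      At hop: go right to ash.
        ash is a leaf — visit ash.
  Visit sage.
  At sage: go right to lily.
    At lily: go left to fern.
      fern is a leaf — visit fern.
    Visit lily.
    At lily: go right to pear.
      At pear: no left child.
      Visit pear.
      At pear: go right to fir.
        fir is a leaf — visit fir.

daisy lime yew cedar moss aster iris kale mint hop ash sage fern lily pear fir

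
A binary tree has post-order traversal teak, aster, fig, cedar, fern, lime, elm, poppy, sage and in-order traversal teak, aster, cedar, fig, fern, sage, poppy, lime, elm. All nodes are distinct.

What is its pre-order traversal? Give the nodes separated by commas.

sage, fern, cedar, aster, teak, fig, poppy, elm, lime

The last element of post-order is the root; it splits in-order into left and right subtrees.
Root sage: left subtree has 5 nodes {teak, aster, cedar, fig, fern}, right has 3 {poppy, lime, elm}.
  Root fern: left subtree has 4 nodes {teak, aster, cedar, fig}, right has 0 { }.
    Root cedar: left subtree has 2 nodes {teak, aster}, right has 1 {fig}.
      Root aster: left subtree has 1 node {teak}, right has 0 { }.
  Root poppy: left subtree has 0 nodes { }, right has 2 {lime, elm}.
    Root elm: left subtree has 1 node {lime}, right has 0 { }.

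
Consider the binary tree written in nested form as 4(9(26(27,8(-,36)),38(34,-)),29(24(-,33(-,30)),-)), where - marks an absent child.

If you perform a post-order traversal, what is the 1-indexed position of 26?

Post-order visits the left subtree, then the right subtree, then the node.
At 4: go left to 9.
  At 9: go left to 26.
    At 26: go left to 27.
      27 is a leaf — visit 27.
    At 26: go right to 8.
      At 8: no left child.
      At 8: go right to 36.
        36 is a leaf — visit 36.
      Visit 8.
    Visit 26.
  At 9: go right to 38.
    At 38: go left to 34.
      34 is a leaf — visit 34.
    At 38: no right child.
    Visit 38.
  Visit 9.
At 4: go right to 29.
  At 29: go left to 24.
    At 24: no left child.
    At 24: go right to 33.
      At 33: no left child.
      At 33: go right to 30.
        30 is a leaf — visit 30.
      Visit 33.
    Visit 24.
  At 29: no right child.
  Visit 29.
Visit 4.
Full post-order sequence: 27, 36, 8, 26, 34, 38, 9, 30, 33, 24, 29, 4.

4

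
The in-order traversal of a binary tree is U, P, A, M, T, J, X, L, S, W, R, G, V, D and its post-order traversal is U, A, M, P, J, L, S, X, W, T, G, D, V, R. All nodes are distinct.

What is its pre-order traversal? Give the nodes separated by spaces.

R T P U M A W X J S L V G D

The last element of post-order is the root; it splits in-order into left and right subtrees.
Root R: left subtree has 10 nodes {U, P, A, M, T, J, X, L, S, W}, right has 3 {G, V, D}.
  Root T: left subtree has 4 nodes {U, P, A, M}, right has 5 {J, X, L, S, W}.
    Root P: left subtree has 1 node {U}, right has 2 {A, M}.
      Root M: left subtree has 1 node {A}, right has 0 { }.
    Root W: left subtree has 4 nodes {J, X, L, S}, right has 0 { }.
      Root X: left subtree has 1 node {J}, right has 2 {L, S}.
        Root S: left subtree has 1 node {L}, right has 0 { }.
  Root V: left subtree has 1 node {G}, right has 1 {D}.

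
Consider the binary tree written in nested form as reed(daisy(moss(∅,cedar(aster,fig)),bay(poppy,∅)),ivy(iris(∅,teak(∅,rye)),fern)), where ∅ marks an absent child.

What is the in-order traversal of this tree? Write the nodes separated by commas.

moss, aster, cedar, fig, daisy, poppy, bay, reed, iris, teak, rye, ivy, fern

In-order visits the left subtree, then the node, then the right subtree.
At reed: go left to daisy.
  At daisy: go left to moss.
    At moss: no left child.
    Visit moss.
    At moss: go right to cedar.
      At cedar: go left to aster.
        aster is a leaf — visit aster.
      Visit cedar.
      At cedar: go right to fig.
        fig is a leaf — visit fig.
  Visit daisy.
  At daisy: go right to bay.
    At bay: go left to poppy.
      poppy is a leaf — visit poppy.
    Visit bay.
    At bay: no right child.
Visit reed.
At reed: go right to ivy.
  At ivy: go left to iris.
    At iris: no left child.
    Visit iris.
    At iris: go right to teak.
      At teak: no left child.
      Visit teak.
      At teak: go right to rye.
        rye is a leaf — visit rye.
  Visit ivy.
  At ivy: go right to fern.
    fern is a leaf — visit fern.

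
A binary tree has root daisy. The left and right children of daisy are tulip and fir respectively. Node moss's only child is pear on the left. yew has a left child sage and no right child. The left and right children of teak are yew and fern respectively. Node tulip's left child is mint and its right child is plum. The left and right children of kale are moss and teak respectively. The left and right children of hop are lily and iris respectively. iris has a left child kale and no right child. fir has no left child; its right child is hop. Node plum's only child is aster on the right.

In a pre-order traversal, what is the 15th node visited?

sage

Pre-order visits the node, then its left subtree, then its right subtree.
Visit daisy.
At daisy: go left to tulip.
  Visit tulip.
  At tulip: go left to mint.
    mint is a leaf — visit mint.
  At tulip: go right to plum.
    Visit plum.
    At plum: no left child.
    At plum: go right to aster.
      aster is a leaf — visit aster.
At daisy: go right to fir.
  Visit fir.
  At fir: no left child.
  At fir: go right to hop.
    Visit hop.
    At hop: go left to lily.
      lily is a leaf — visit lily.
    At hop: go right to iris.
      Visit iris.
      At iris: go left to kale.
        Visit kale.
        At kale: go left to moss.
          Visit moss.
          At moss: go left to pear.
            pear is a leaf — visit pear.
          At moss: no right child.
        At kale: go right to teak.
          Visit teak.
          At teak: go left to yew.
            Visit yew.
            At yew: go left to sage.
              sage is a leaf — visit sage.
            At yew: no right child.
          At teak: go right to fern.
            fern is a leaf — visit fern.
      At iris: no right child.
Full pre-order sequence: daisy, tulip, mint, plum, aster, fir, hop, lily, iris, kale, moss, pear, teak, yew, sage, fern.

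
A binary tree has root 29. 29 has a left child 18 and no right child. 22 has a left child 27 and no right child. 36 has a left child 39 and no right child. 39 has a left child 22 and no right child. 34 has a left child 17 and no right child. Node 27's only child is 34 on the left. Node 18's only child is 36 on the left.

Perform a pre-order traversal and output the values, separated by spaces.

29 18 36 39 22 27 34 17

Pre-order visits the node, then its left subtree, then its right subtree.
Visit 29.
At 29: go left to 18.
  Visit 18.
  At 18: go left to 36.
    Visit 36.
    At 36: go left to 39.
      Visit 39.
      At 39: go left to 22.
        Visit 22.
        At 22: go left to 27.
          Visit 27.
          At 27: go left to 34.
            Visit 34.
            At 34: go left to 17.
              17 is a leaf — visit 17.
            At 34: no right child.
          At 27: no right child.
        At 22: no right child.
      At 39: no right child.
    At 36: no right child.
  At 18: no right child.
At 29: no right child.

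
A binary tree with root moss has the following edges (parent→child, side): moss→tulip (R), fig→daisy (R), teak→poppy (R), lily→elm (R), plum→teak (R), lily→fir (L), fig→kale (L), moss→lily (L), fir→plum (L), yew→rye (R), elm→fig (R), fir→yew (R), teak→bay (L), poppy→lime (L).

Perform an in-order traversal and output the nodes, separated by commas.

In-order visits the left subtree, then the node, then the right subtree.
At moss: go left to lily.
  At lily: go left to fir.
    At fir: go left to plum.
      At plum: no left child.
      Visit plum.
      At plum: go right to teak.
        At teak: go left to bay.
          bay is a leaf — visit bay.
        Visit teak.
        At teak: go right to poppy.
          At poppy: go left to lime.
            lime is a leaf — visit lime.
          Visit poppy.
          At poppy: no right child.
    Visit fir.
    At fir: go right to yew.
      At yew: no left child.
      Visit yew.
      At yew: go right to rye.
        rye is a leaf — visit rye.
  Visit lily.
  At lily: go right to elm.
    At elm: no left child.
    Visit elm.
    At elm: go right to fig.
      At fig: go left to kale.
        kale is a leaf — visit kale.
      Visit fig.
      At fig: go right to daisy.
        daisy is a leaf — visit daisy.
Visit moss.
At moss: go right to tulip.
  tulip is a leaf — visit tulip.

plum, bay, teak, lime, poppy, fir, yew, rye, lily, elm, kale, fig, daisy, moss, tulip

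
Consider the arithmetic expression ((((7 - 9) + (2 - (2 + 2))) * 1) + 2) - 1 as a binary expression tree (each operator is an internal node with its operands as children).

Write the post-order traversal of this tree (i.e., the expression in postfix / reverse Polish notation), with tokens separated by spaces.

Post-order on an expression tree gives postfix notation: for each operator, emit left operand, right operand, then the operator.

7 9 - 2 2 2 + - + 1 * 2 + 1 -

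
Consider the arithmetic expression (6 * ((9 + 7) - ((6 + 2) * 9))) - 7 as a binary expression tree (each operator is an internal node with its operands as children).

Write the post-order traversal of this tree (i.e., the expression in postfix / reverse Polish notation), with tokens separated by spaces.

6 9 7 + 6 2 + 9 * - * 7 -

Post-order on an expression tree gives postfix notation: for each operator, emit left operand, right operand, then the operator.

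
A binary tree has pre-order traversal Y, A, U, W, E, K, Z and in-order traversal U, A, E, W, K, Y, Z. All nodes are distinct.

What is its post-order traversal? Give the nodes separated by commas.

The first element of pre-order is the root; it splits in-order into left and right subtrees.
Root Y: left subtree has 5 nodes {U, A, E, W, K}, right has 1 {Z}.
  Root A: left subtree has 1 node {U}, right has 3 {E, W, K}.
    Root W: left subtree has 1 node {E}, right has 1 {K}.

U, E, K, W, A, Z, Y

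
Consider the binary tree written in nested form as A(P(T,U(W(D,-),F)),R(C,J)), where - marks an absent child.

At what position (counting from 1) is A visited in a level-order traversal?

Level-order visits nodes level by level from the root, left to right within each level.
Level 0: A
Level 1: P, R
Level 2: T, U, C, J
Level 3: W, F
Level 4: D
Full level-order sequence: A, P, R, T, U, C, J, W, F, D.

1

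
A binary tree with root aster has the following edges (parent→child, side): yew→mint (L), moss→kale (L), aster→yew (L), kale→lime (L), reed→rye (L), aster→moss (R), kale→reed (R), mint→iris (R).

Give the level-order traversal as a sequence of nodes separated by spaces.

Level-order visits nodes level by level from the root, left to right within each level.
Level 0: aster
Level 1: yew, moss
Level 2: mint, kale
Level 3: iris, lime, reed
Level 4: rye

aster yew moss mint kale iris lime reed rye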